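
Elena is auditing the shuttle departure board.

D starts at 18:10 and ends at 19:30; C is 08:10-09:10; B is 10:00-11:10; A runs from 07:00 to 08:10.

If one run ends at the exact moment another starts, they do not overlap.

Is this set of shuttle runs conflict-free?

Yes

Sorted by start: A, C, B, D.
C starts exactly when A ends (back-to-back, no overlap) — done with A.
B starts after C ends — done with C.
D starts after B ends.
Every pair is clear; the schedule has no overlaps.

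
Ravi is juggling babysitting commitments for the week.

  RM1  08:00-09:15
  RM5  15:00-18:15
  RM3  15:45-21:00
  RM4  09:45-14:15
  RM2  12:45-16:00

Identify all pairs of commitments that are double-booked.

RM2 & RM3, RM2 & RM4, RM2 & RM5, RM3 & RM5

Sorted by start: RM1, RM4, RM2, RM5, RM3.
RM4 starts after RM1 ends; RM1 is clear from here.
RM2 starts before RM4 ends → RM4 and RM2 overlap.
RM5 starts after RM4 ends; RM4 is clear from here.
RM5 starts before RM2 ends → RM2 and RM5 overlap.
RM3 starts before RM2 ends → RM2 and RM3 overlap.
RM3 starts before RM5 ends → RM5 and RM3 overlap.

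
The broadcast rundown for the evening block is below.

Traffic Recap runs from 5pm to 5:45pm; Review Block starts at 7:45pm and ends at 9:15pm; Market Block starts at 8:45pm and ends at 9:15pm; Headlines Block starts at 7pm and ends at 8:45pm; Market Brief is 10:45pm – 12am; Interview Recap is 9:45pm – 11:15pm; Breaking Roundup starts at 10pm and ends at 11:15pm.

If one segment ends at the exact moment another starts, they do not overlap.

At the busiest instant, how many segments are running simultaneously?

3

Sort all start/end points and keep a running count:
5pm start Traffic Recap → 1
5:45pm end Traffic Recap → 0
7pm start Headlines Block → 1
7:45pm start Review Block → 2
8:45pm end Headlines Block → 1
8:45pm start Market Block → 2
9:15pm end Market Block → 1
9:15pm end Review Block → 0
9:45pm start Interview Recap → 1
10pm start Breaking Roundup → 2
10:45pm start Market Brief → 3
11:15pm end Breaking Roundup → 2
11:15pm end Interview Recap → 1
12am end Market Brief → 0
Peak is 3, at 10:45pm (Breaking Roundup, Interview Recap, Market Brief).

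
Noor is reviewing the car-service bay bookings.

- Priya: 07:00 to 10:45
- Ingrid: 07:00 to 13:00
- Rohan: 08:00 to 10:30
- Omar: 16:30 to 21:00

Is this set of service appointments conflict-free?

Sorted by start: Priya, Ingrid, Rohan, Omar.
Ingrid starts before Priya ends → Priya and Ingrid overlap.
That's a conflict, so the schedule is not conflict-free.

No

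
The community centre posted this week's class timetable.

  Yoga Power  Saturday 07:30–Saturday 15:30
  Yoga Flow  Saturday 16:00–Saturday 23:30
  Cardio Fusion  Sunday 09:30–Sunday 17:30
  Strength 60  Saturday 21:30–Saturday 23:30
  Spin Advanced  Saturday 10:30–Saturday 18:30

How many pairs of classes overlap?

3

Check each pair: they overlap iff neither finishes before the other starts.
Sorted by start: Yoga Power, Spin Advanced, Yoga Flow, Strength 60, Cardio Fusion.
Spin Advanced starts before Yoga Power ends → Yoga Power and Spin Advanced overlap.
Yoga Flow starts after Yoga Power ends — done with Yoga Power.
Yoga Flow starts before Spin Advanced ends → Spin Advanced and Yoga Flow overlap.
Strength 60 starts after Spin Advanced ends — done with Spin Advanced.
Strength 60 starts before Yoga Flow ends → Yoga Flow and Strength 60 overlap.
Cardio Fusion starts after Yoga Flow ends.
Cardio Fusion starts after Strength 60 ends.
Overlapping pairs: Spin Advanced & Yoga Flow, Spin Advanced & Yoga Power, Strength 60 & Yoga Flow — 3 in total.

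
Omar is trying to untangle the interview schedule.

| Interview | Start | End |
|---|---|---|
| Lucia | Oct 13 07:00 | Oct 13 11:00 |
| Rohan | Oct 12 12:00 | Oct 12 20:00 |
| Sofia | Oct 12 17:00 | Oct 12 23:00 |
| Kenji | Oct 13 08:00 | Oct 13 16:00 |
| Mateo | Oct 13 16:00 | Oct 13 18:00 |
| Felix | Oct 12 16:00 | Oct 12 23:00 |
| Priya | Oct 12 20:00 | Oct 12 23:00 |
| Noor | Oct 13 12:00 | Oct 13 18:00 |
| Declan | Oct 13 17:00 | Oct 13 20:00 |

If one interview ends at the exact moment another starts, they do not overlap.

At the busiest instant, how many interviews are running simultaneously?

3

Walk through starts and ends in time order (an end at T is processed before a start at T):
Oct 12 12:00 start Rohan → 1
Oct 12 16:00 start Felix → 2
Oct 12 17:00 start Sofia → 3
Oct 12 20:00 end Rohan → 2
Oct 12 20:00 start Priya → 3
Oct 12 23:00 end Felix → 2
Oct 12 23:00 end Priya → 1
Oct 12 23:00 end Sofia → 0
Oct 13 07:00 start Lucia → 1
Oct 13 08:00 start Kenji → 2
Oct 13 11:00 end Lucia → 1
Oct 13 12:00 start Noor → 2
Oct 13 16:00 end Kenji → 1
Oct 13 16:00 start Mateo → 2
Oct 13 17:00 start Declan → 3
Oct 13 18:00 end Mateo → 2
Oct 13 18:00 end Noor → 1
Oct 13 20:00 end Declan → 0
Peak is 3, at Oct 12 17:00 (Felix, Rohan, Sofia).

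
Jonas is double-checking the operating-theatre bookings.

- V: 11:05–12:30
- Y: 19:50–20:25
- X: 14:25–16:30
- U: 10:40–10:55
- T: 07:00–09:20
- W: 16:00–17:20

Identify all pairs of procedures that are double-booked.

W & X

Two intervals overlap when each starts before the other ends.
Sorted by start: T, U, V, X, W, Y.
U starts after T ends, so nothing later overlaps T either.
V starts after U ends, so nothing later overlaps U either.
X starts after V ends, so nothing later overlaps V either.
W starts before X ends → X and W overlap.
Y starts after X ends.
Y starts after W ends.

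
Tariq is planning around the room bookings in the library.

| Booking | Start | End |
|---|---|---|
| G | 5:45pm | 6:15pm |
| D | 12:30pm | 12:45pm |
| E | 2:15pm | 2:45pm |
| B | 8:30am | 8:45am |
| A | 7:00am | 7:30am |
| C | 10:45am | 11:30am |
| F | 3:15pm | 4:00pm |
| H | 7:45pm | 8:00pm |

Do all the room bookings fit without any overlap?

Sorted by start: A, B, C, D, E, F, G, H.
B starts after A ends; A is clear from here.
C starts after B ends; B is clear from here.
D starts after C ends; C is clear from here.
E starts after D ends; D is clear from here.
F starts after E ends; E is clear from here.
G starts after F ends; F is clear from here.
H starts after G ends.
Every pair is clear; the schedule has no overlaps.

Yes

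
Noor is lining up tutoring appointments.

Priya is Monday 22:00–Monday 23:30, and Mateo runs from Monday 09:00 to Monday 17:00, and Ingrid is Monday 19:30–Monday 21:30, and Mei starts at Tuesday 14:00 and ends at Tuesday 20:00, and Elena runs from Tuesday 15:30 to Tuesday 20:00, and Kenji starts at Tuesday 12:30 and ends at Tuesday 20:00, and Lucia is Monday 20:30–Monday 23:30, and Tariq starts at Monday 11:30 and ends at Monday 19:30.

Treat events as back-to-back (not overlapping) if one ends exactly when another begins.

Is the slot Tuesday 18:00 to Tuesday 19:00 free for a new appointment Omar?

No — it overlaps Elena, Kenji, Mei

Mateo: ends Monday 17:00 at or before Omar starts Tuesday 18:00 → clear.
Tariq: ends Monday 19:30 at or before Omar starts Tuesday 18:00 → clear.
Ingrid: ends Monday 21:30 at or before Omar starts Tuesday 18:00 → clear.
Lucia: ends Monday 23:30 at or before Omar starts Tuesday 18:00 → clear.
Priya: ends Monday 23:30 at or before Omar starts Tuesday 18:00 → clear.
Kenji: starts Tuesday 12:30 before Omar ends Tuesday 19:00, and ends Tuesday 20:00 after Omar starts Tuesday 18:00 → overlap.
Mei: starts Tuesday 14:00 before Omar ends Tuesday 19:00, and ends Tuesday 20:00 after Omar starts Tuesday 18:00 → overlap.
Elena: starts Tuesday 15:30 before Omar ends Tuesday 19:00, and ends Tuesday 20:00 after Omar starts Tuesday 18:00 → overlap.
Omar overlaps Kenji, Mei, Elena.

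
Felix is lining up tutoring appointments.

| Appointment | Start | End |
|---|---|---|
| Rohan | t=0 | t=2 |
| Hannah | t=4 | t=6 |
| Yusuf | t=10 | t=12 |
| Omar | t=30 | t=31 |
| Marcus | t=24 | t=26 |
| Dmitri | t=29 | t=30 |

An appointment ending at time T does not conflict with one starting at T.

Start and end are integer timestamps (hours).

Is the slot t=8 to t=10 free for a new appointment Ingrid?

Rohan: ends t=2 at or before Ingrid starts t=8 → clear.
Hannah: ends t=6 at or before Ingrid starts t=8 → clear.
Yusuf: starts t=10 at or after Ingrid ends t=10 → clear.
Marcus: starts t=24 at or after Ingrid ends t=10 → clear.
Dmitri: starts t=29 at or after Ingrid ends t=10 → clear.
Omar: starts t=30 at or after Ingrid ends t=10 → clear.

Yes — the slot is free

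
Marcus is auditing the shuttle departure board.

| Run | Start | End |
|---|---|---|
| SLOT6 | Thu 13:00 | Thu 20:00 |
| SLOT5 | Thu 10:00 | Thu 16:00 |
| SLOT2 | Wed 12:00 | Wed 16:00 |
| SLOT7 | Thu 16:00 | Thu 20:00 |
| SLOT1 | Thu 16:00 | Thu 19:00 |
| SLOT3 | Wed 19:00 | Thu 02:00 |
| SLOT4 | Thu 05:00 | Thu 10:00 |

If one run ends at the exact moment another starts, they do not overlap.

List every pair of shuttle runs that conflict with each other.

SLOT1 & SLOT6, SLOT1 & SLOT7, SLOT5 & SLOT6, SLOT6 & SLOT7

Sorted by start: SLOT2, SLOT3, SLOT4, SLOT5, SLOT6, SLOT1, SLOT7.
SLOT3 starts after SLOT2 ends, so nothing later overlaps SLOT2 either.
SLOT4 starts after SLOT3 ends, so nothing later overlaps SLOT3 either.
SLOT5 starts exactly when SLOT4 ends (back-to-back, no overlap), so nothing later overlaps SLOT4 either.
SLOT6 starts before SLOT5 ends → SLOT5 and SLOT6 overlap.
SLOT1 starts exactly when SLOT5 ends (back-to-back, no overlap), so nothing later overlaps SLOT5 either.
SLOT1 starts before SLOT6 ends → SLOT6 and SLOT1 overlap.
SLOT7 starts before SLOT6 ends → SLOT6 and SLOT7 overlap.
SLOT7 starts before SLOT1 ends → SLOT1 and SLOT7 overlap.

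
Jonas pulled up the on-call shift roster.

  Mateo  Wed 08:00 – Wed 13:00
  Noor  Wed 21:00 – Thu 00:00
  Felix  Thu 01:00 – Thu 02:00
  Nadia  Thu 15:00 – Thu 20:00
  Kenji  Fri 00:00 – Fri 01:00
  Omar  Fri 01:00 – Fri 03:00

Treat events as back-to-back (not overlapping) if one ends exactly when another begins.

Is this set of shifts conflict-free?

Sorted by start: Mateo, Noor, Felix, Nadia, Kenji, Omar.
Noor starts after Mateo ends — done with Mateo.
Felix starts after Noor ends — done with Noor.
Nadia starts after Felix ends — done with Felix.
Kenji starts after Nadia ends — done with Nadia.
Omar starts exactly when Kenji ends (back-to-back, no overlap).
Every pair is clear; the schedule has no overlaps.

Yes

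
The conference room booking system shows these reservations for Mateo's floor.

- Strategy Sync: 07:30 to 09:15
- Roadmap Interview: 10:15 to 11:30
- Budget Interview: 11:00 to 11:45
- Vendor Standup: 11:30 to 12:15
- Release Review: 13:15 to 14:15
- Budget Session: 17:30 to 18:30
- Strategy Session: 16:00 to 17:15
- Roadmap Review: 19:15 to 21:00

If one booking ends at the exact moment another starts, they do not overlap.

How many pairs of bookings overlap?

2

Two intervals overlap when each starts before the other ends.
Sorted by start: Strategy Sync, Roadmap Interview, Budget Interview, Vendor Standup, Release Review, Strategy Session, Budget Session, Roadmap Review.
Roadmap Interview starts after Strategy Sync ends, so Strategy Sync has no further overlaps.
Budget Interview starts before Roadmap Interview ends → Roadmap Interview and Budget Interview overlap.
Vendor Standup starts exactly when Roadmap Interview ends (back-to-back, no overlap), so Roadmap Interview has no further overlaps.
Vendor Standup starts before Budget Interview ends → Budget Interview and Vendor Standup overlap.
Release Review starts after Budget Interview ends, so Budget Interview has no further overlaps.
Release Review starts after Vendor Standup ends, so Vendor Standup has no further overlaps.
Strategy Session starts after Release Review ends, so Release Review has no further overlaps.
Budget Session starts after Strategy Session ends, so Strategy Session has no further overlaps.
Roadmap Review starts after Budget Session ends.
Overlapping pairs: Budget Interview & Roadmap Interview, Budget Interview & Vendor Standup — 2 in total.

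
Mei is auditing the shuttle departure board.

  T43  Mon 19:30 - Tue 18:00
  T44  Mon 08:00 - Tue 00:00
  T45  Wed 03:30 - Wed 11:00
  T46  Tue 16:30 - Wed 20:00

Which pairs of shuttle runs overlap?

T43 & T44, T43 & T46, T45 & T46

Two intervals overlap when each starts before the other ends.
Sorted by start: T44, T43, T46, T45.
T43 starts before T44 ends → T44 and T43 overlap.
T46 starts after T44 ends; T44 is clear from here.
T46 starts before T43 ends → T43 and T46 overlap.
T45 starts after T43 ends.
T45 starts before T46 ends → T46 and T45 overlap.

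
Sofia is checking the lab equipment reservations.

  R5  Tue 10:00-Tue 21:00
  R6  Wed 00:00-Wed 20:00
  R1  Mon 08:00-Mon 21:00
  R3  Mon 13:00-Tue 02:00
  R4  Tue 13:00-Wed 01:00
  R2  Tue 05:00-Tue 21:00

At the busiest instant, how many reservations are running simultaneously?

3

Walk through starts and ends in time order (an end at T is processed before a start at T):
Mon 08:00 start R1 → 1
Mon 13:00 start R3 → 2
Mon 21:00 end R1 → 1
Tue 02:00 end R3 → 0
Tue 05:00 start R2 → 1
Tue 10:00 start R5 → 2
Tue 13:00 start R4 → 3
Tue 21:00 end R2 → 2
Tue 21:00 end R5 → 1
Wed 00:00 start R6 → 2
Wed 01:00 end R4 → 1
Wed 20:00 end R6 → 0
Peak is 3, at Tue 13:00 (R2, R4, R5).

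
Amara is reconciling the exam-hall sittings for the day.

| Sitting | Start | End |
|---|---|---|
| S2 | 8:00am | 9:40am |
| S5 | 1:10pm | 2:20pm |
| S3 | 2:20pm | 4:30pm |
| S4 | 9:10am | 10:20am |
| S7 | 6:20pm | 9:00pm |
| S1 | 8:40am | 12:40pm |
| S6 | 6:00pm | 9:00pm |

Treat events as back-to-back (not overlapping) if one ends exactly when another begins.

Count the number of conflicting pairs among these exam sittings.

Check each pair: they overlap iff neither finishes before the other starts.
Sorted by start: S2, S1, S4, S5, S3, S6, S7.
S1 starts before S2 ends → S2 and S1 overlap.
S4 starts before S2 ends → S2 and S4 overlap.
S5 starts after S2 ends; S2 is clear from here.
S4 starts before S1 ends → S1 and S4 overlap.
S5 starts after S1 ends; S1 is clear from here.
S5 starts after S4 ends; S4 is clear from here.
S3 starts exactly when S5 ends (back-to-back, no overlap); S5 is clear from here.
S6 starts after S3 ends; S3 is clear from here.
S7 starts before S6 ends → S6 and S7 overlap.
Overlapping pairs: S1 & S2, S1 & S4, S2 & S4, S6 & S7 — 4 in total.

4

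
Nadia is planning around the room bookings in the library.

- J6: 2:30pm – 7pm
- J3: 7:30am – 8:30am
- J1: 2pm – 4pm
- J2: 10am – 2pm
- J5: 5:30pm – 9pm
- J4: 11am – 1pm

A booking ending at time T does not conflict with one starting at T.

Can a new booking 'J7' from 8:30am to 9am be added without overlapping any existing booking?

J3: ends 8:30am at or before J7 starts 8:30am → clear.
J2: starts 10am at or after J7 ends 9am → clear.
J4: starts 11am at or after J7 ends 9am → clear.
J1: starts 2pm at or after J7 ends 9am → clear.
J6: starts 2:30pm at or after J7 ends 9am → clear.
J5: starts 5:30pm at or after J7 ends 9am → clear.

Yes — the slot is free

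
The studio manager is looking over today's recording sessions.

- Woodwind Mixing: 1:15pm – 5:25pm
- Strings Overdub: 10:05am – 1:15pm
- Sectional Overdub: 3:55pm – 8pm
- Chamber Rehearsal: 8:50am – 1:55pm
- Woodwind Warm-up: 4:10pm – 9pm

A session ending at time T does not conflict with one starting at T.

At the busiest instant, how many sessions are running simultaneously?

3

Sort all start/end points and keep a running count:
8:50am start Chamber Rehearsal → 1
10:05am start Strings Overdub → 2
1:15pm end Strings Overdub → 1
1:15pm start Woodwind Mixing → 2
1:55pm end Chamber Rehearsal → 1
3:55pm start Sectional Overdub → 2
4:10pm start Woodwind Warm-up → 3
5:25pm end Woodwind Mixing → 2
8pm end Sectional Overdub → 1
9pm end Woodwind Warm-up → 0
Peak is 3, at 4:10pm (Sectional Overdub, Woodwind Mixing, Woodwind Warm-up).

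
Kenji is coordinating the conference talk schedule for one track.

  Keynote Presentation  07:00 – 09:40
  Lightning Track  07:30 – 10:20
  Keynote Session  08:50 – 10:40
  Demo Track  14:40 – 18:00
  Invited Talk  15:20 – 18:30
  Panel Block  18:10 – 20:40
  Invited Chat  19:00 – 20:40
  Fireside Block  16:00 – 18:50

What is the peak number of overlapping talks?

3

Sort all start/end points and keep a running count:
07:00 start Keynote Presentation → 1
07:30 start Lightning Track → 2
08:50 start Keynote Session → 3
09:40 end Keynote Presentation → 2
10:20 end Lightning Track → 1
10:40 end Keynote Session → 0
14:40 start Demo Track → 1
15:20 start Invited Talk → 2
16:00 start Fireside Block → 3
18:00 end Demo Track → 2
18:10 start Panel Block → 3
18:30 end Invited Talk → 2
18:50 end Fireside Block → 1
19:00 start Invited Chat → 2
20:40 end Invited Chat → 1
20:40 end Panel Block → 0
Peak is 3, at 08:50 (Keynote Presentation, Keynote Session, Lightning Track).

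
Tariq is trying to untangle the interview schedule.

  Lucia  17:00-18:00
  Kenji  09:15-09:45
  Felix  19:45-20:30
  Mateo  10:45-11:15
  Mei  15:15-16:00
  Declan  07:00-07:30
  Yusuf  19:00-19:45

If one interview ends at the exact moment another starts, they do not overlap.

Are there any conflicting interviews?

Sorted by start: Declan, Kenji, Mateo, Mei, Lucia, Yusuf, Felix.
Kenji starts after Declan ends — done with Declan.
Mateo starts after Kenji ends — done with Kenji.
Mei starts after Mateo ends — done with Mateo.
Lucia starts after Mei ends — done with Mei.
Yusuf starts after Lucia ends — done with Lucia.
Felix starts exactly when Yusuf ends (back-to-back, no overlap).
Every pair is clear; the schedule has no overlaps.

No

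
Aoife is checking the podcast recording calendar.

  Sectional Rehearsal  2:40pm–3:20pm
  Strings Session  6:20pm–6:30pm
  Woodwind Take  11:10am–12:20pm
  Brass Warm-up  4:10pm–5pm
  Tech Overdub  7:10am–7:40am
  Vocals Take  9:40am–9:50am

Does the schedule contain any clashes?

Check each pair: they overlap iff neither finishes before the other starts.
Sorted by start: Tech Overdub, Vocals Take, Woodwind Take, Sectional Rehearsal, Brass Warm-up, Strings Session.
Vocals Take starts after Tech Overdub ends, so nothing later overlaps Tech Overdub either.
Woodwind Take starts after Vocals Take ends, so nothing later overlaps Vocals Take either.
Sectional Rehearsal starts after Woodwind Take ends, so nothing later overlaps Woodwind Take either.
Brass Warm-up starts after Sectional Rehearsal ends, so nothing later overlaps Sectional Rehearsal either.
Strings Session starts after Brass Warm-up ends.
Every pair is clear; the schedule has no overlaps.

No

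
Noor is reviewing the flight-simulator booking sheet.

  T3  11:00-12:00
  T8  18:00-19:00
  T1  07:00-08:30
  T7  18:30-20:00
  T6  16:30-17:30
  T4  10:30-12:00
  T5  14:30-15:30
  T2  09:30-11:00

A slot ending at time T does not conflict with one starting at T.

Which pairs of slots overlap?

T2 & T4, T3 & T4, T7 & T8

Sorted by start: T1, T2, T4, T3, T5, T6, T8, T7.
T2 starts after T1 ends; T1 is clear from here.
T4 starts before T2 ends → T2 and T4 overlap.
T3 starts exactly when T2 ends (back-to-back, no overlap); T2 is clear from here.
T3 starts before T4 ends → T4 and T3 overlap.
T5 starts after T4 ends; T4 is clear from here.
T5 starts after T3 ends; T3 is clear from here.
T6 starts after T5 ends; T5 is clear from here.
T8 starts after T6 ends; T6 is clear from here.
T7 starts before T8 ends → T8 and T7 overlap.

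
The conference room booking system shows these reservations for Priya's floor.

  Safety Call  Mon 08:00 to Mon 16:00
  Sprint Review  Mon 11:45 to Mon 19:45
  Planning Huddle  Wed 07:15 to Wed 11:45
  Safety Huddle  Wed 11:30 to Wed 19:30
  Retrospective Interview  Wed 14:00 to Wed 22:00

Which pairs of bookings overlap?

Sorted by start: Safety Call, Sprint Review, Planning Huddle, Safety Huddle, Retrospective Interview.
Sprint Review starts before Safety Call ends → Safety Call and Sprint Review overlap.
Planning Huddle starts after Safety Call ends; Safety Call is clear from here.
Planning Huddle starts after Sprint Review ends; Sprint Review is clear from here.
Safety Huddle starts before Planning Huddle ends → Planning Huddle and Safety Huddle overlap.
Retrospective Interview starts after Planning Huddle ends.
Retrospective Interview starts before Safety Huddle ends → Safety Huddle and Retrospective Interview overlap.

Planning Huddle & Safety Huddle, Retrospective Interview & Safety Huddle, Safety Call & Sprint Review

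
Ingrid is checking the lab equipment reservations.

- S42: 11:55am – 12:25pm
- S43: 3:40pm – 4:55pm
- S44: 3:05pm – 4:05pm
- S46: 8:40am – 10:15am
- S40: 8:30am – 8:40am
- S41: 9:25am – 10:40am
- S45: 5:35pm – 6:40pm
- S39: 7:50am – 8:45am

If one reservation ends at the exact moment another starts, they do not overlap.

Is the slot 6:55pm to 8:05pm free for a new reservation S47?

Yes — the slot is free

S39: ends 8:45am at or before S47 starts 6:55pm → clear.
S40: ends 8:40am at or before S47 starts 6:55pm → clear.
S46: ends 10:15am at or before S47 starts 6:55pm → clear.
S41: ends 10:40am at or before S47 starts 6:55pm → clear.
S42: ends 12:25pm at or before S47 starts 6:55pm → clear.
S44: ends 4:05pm at or before S47 starts 6:55pm → clear.
S43: ends 4:55pm at or before S47 starts 6:55pm → clear.
S45: ends 6:40pm at or before S47 starts 6:55pm → clear.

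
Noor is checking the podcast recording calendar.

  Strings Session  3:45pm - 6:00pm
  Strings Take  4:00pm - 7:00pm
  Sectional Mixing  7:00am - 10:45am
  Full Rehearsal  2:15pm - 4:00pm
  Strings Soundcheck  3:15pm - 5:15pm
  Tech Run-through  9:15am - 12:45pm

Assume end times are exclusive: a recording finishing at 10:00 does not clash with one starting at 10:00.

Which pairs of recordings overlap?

Full Rehearsal & Strings Session, Full Rehearsal & Strings Soundcheck, Sectional Mixing & Tech Run-through, Strings Session & Strings Soundcheck, Strings Session & Strings Take, Strings Soundcheck & Strings Take

Check each pair: they overlap iff neither finishes before the other starts.
Sorted by start: Sectional Mixing, Tech Run-through, Full Rehearsal, Strings Soundcheck, Strings Session, Strings Take.
Tech Run-through starts before Sectional Mixing ends → Sectional Mixing and Tech Run-through overlap.
Full Rehearsal starts after Sectional Mixing ends, so nothing later overlaps Sectional Mixing either.
Full Rehearsal starts after Tech Run-through ends, so nothing later overlaps Tech Run-through either.
Strings Soundcheck starts before Full Rehearsal ends → Full Rehearsal and Strings Soundcheck overlap.
Strings Session starts before Full Rehearsal ends → Full Rehearsal and Strings Session overlap.
Strings Take starts exactly when Full Rehearsal ends (back-to-back, no overlap).
Strings Session starts before Strings Soundcheck ends → Strings Soundcheck and Strings Session overlap.
Strings Take starts before Strings Soundcheck ends → Strings Soundcheck and Strings Take overlap.
Strings Take starts before Strings Session ends → Strings Session and Strings Take overlap.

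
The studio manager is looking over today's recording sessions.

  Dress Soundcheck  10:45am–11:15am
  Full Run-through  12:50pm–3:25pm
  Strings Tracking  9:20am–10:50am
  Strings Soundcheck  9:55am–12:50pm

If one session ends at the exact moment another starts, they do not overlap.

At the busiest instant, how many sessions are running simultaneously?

Walk through starts and ends in time order (an end at T is processed before a start at T):
9:20am start Strings Tracking → 1
9:55am start Strings Soundcheck → 2
10:45am start Dress Soundcheck → 3
10:50am end Strings Tracking → 2
11:15am end Dress Soundcheck → 1
12:50pm end Strings Soundcheck → 0
12:50pm start Full Run-through → 1
3:25pm end Full Run-through → 0
Peak is 3, at 10:45am (Dress Soundcheck, Strings Soundcheck, Strings Tracking).

3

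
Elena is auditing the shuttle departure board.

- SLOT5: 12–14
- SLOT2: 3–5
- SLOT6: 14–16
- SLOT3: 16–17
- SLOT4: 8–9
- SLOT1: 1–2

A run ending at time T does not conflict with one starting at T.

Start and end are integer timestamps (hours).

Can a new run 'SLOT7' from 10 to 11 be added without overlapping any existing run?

Yes — the slot is free

SLOT1: ends 2 at or before SLOT7 starts 10 → clear.
SLOT2: ends 5 at or before SLOT7 starts 10 → clear.
SLOT4: ends 9 at or before SLOT7 starts 10 → clear.
SLOT5: starts 12 at or after SLOT7 ends 11 → clear.
SLOT6: starts 14 at or after SLOT7 ends 11 → clear.
SLOT3: starts 16 at or after SLOT7 ends 11 → clear.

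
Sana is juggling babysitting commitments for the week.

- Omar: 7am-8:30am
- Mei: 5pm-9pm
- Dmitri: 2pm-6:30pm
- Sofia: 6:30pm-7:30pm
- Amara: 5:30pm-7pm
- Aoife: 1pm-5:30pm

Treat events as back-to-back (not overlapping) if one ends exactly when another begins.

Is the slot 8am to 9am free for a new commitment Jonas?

No — it overlaps Omar

Omar: starts 7am before Jonas ends 9am, and ends 8:30am after Jonas starts 8am → overlap.
Aoife: starts 1pm at or after Jonas ends 9am → clear.
Dmitri: starts 2pm at or after Jonas ends 9am → clear.
Mei: starts 5pm at or after Jonas ends 9am → clear.
Amara: starts 5:30pm at or after Jonas ends 9am → clear.
Sofia: starts 6:30pm at or after Jonas ends 9am → clear.
Jonas overlaps Omar.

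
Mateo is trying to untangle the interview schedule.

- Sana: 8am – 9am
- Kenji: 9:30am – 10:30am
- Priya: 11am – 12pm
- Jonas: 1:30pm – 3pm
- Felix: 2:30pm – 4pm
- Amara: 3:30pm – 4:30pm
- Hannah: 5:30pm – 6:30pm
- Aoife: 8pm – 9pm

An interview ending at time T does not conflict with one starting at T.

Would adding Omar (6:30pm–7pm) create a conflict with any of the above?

Sana: ends 9am at or before Omar starts 6:30pm → clear.
Kenji: ends 10:30am at or before Omar starts 6:30pm → clear.
Priya: ends 12pm at or before Omar starts 6:30pm → clear.
Jonas: ends 3pm at or before Omar starts 6:30pm → clear.
Felix: ends 4pm at or before Omar starts 6:30pm → clear.
Amara: ends 4:30pm at or before Omar starts 6:30pm → clear.
Hannah: ends 6:30pm at or before Omar starts 6:30pm → clear.
Aoife: starts 8pm at or after Omar ends 7pm → clear.

No — it doesn't clash with anything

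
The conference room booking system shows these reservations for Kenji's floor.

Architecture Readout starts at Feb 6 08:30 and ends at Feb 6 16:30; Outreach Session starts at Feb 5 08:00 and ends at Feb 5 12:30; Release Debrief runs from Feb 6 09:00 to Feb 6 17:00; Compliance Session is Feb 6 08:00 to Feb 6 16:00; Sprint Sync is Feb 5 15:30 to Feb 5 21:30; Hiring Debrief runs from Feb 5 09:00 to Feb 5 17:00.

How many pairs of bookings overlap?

Sorted by start: Outreach Session, Hiring Debrief, Sprint Sync, Compliance Session, Architecture Readout, Release Debrief.
Hiring Debrief starts before Outreach Session ends → Outreach Session and Hiring Debrief overlap.
Sprint Sync starts after Outreach Session ends, so nothing later overlaps Outreach Session either.
Sprint Sync starts before Hiring Debrief ends → Hiring Debrief and Sprint Sync overlap.
Compliance Session starts after Hiring Debrief ends, so nothing later overlaps Hiring Debrief either.
Compliance Session starts after Sprint Sync ends, so nothing later overlaps Sprint Sync either.
Architecture Readout starts before Compliance Session ends → Compliance Session and Architecture Readout overlap.
Release Debrief starts before Compliance Session ends → Compliance Session and Release Debrief overlap.
Release Debrief starts before Architecture Readout ends → Architecture Readout and Release Debrief overlap.
Overlapping pairs: Architecture Readout & Compliance Session, Architecture Readout & Release Debrief, Compliance Session & Release Debrief, Hiring Debrief & Outreach Session, Hiring Debrief & Sprint Sync — 5 in total.

5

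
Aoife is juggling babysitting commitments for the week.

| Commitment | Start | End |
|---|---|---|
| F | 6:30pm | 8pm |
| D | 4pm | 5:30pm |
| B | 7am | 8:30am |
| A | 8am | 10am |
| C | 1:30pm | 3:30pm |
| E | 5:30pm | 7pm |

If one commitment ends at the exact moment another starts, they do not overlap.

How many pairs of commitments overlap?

2

Sorted by start: B, A, C, D, E, F.
A starts before B ends → B and A overlap.
C starts after B ends, so B has no further overlaps.
C starts after A ends, so A has no further overlaps.
D starts after C ends, so C has no further overlaps.
E starts exactly when D ends (back-to-back, no overlap), so D has no further overlaps.
F starts before E ends → E and F overlap.
Overlapping pairs: A & B, E & F — 2 in total.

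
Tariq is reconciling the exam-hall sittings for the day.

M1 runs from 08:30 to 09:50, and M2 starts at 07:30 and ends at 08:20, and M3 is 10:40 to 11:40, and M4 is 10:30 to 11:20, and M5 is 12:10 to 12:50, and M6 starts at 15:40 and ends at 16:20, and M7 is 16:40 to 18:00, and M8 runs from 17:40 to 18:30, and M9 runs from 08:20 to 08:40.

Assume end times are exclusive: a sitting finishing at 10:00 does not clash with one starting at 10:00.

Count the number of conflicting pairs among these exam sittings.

3

Sorted by start: M2, M9, M1, M4, M3, M5, M6, M7, M8.
M9 starts exactly when M2 ends (back-to-back, no overlap), so M2 has no further overlaps.
M1 starts before M9 ends → M9 and M1 overlap.
M4 starts after M9 ends, so M9 has no further overlaps.
M4 starts after M1 ends, so M1 has no further overlaps.
M3 starts before M4 ends → M4 and M3 overlap.
M5 starts after M4 ends, so M4 has no further overlaps.
M5 starts after M3 ends, so M3 has no further overlaps.
M6 starts after M5 ends, so M5 has no further overlaps.
M7 starts after M6 ends, so M6 has no further overlaps.
M8 starts before M7 ends → M7 and M8 overlap.
Overlapping pairs: M1 & M9, M3 & M4, M7 & M8 — 3 in total.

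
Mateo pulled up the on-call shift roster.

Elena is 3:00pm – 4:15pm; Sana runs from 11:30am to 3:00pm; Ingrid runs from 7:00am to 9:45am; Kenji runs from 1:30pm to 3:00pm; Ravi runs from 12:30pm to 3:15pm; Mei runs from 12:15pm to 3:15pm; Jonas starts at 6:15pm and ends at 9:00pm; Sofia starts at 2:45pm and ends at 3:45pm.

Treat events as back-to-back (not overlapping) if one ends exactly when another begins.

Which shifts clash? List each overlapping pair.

Two intervals overlap when each starts before the other ends.
Sorted by start: Ingrid, Sana, Mei, Ravi, Kenji, Sofia, Elena, Jonas.
Sana starts after Ingrid ends, so Ingrid has no further overlaps.
Mei starts before Sana ends → Sana and Mei overlap.
Ravi starts before Sana ends → Sana and Ravi overlap.
Kenji starts before Sana ends → Sana and Kenji overlap.
Sofia starts before Sana ends → Sana and Sofia overlap.
Elena starts exactly when Sana ends (back-to-back, no overlap), so Sana has no further overlaps.
Ravi starts before Mei ends → Mei and Ravi overlap.
Kenji starts before Mei ends → Mei and Kenji overlap.
Sofia starts before Mei ends → Mei and Sofia overlap.
Elena starts before Mei ends → Mei and Elena overlap.
Jonas starts after Mei ends.
Kenji starts before Ravi ends → Ravi and Kenji overlap.
Sofia starts before Ravi ends → Ravi and Sofia overlap.
Elena starts before Ravi ends → Ravi and Elena overlap.
Jonas starts after Ravi ends.
Sofia starts before Kenji ends → Kenji and Sofia overlap.
Elena starts exactly when Kenji ends (back-to-back, no overlap), so Kenji has no further overlaps.
Elena starts before Sofia ends → Sofia and Elena overlap.
Jonas starts after Sofia ends.
Jonas starts after Elena ends.

Elena & Mei, Elena & Ravi, Elena & Sofia, Kenji & Mei, Kenji & Ravi, Kenji & Sana, Kenji & Sofia, Mei & Ravi, Mei & Sana, Mei & Sofia, Ravi & Sana, Ravi & Sofia, Sana & Sofia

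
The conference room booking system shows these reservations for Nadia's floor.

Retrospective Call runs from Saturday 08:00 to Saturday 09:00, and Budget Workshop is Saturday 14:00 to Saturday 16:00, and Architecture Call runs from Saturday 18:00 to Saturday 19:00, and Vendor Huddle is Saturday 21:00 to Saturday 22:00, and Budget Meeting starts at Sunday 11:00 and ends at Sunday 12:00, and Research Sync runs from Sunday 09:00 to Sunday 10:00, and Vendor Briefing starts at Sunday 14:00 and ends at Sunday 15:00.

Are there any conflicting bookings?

No

Sorted by start: Retrospective Call, Budget Workshop, Architecture Call, Vendor Huddle, Research Sync, Budget Meeting, Vendor Briefing.
Budget Workshop starts after Retrospective Call ends — done with Retrospective Call.
Architecture Call starts after Budget Workshop ends — done with Budget Workshop.
Vendor Huddle starts after Architecture Call ends — done with Architecture Call.
Research Sync starts after Vendor Huddle ends — done with Vendor Huddle.
Budget Meeting starts after Research Sync ends — done with Research Sync.
Vendor Briefing starts after Budget Meeting ends.
Every pair is clear; the schedule has no overlaps.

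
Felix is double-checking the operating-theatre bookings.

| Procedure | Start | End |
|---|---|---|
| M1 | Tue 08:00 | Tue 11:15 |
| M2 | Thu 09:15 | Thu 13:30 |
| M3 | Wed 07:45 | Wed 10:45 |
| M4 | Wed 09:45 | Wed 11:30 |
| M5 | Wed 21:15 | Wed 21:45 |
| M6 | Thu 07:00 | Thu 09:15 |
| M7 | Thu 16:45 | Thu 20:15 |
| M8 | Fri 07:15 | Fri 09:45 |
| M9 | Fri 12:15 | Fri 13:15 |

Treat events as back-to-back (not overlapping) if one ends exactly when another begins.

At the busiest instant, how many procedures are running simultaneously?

Sort all start/end points and keep a running count:
Tue 08:00 start M1 → 1
Tue 11:15 end M1 → 0
Wed 07:45 start M3 → 1
Wed 09:45 start M4 → 2
Wed 10:45 end M3 → 1
Wed 11:30 end M4 → 0
Wed 21:15 start M5 → 1
Wed 21:45 end M5 → 0
Thu 07:00 start M6 → 1
Thu 09:15 end M6 → 0
Thu 09:15 start M2 → 1
Thu 13:30 end M2 → 0
Thu 16:45 start M7 → 1
Thu 20:15 end M7 → 0
Fri 07:15 start M8 → 1
Fri 09:45 end M8 → 0
Fri 12:15 start M9 → 1
Fri 13:15 end M9 → 0
Peak is 2, at Wed 09:45 (M3, M4).

2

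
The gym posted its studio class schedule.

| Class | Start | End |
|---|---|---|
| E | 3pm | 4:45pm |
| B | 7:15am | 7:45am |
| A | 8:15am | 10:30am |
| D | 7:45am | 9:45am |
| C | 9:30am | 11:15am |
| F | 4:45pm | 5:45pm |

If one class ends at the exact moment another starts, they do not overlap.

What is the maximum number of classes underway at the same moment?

Walk through starts and ends in time order (an end at T is processed before a start at T):
7:15am start B → 1
7:45am end B → 0
7:45am start D → 1
8:15am start A → 2
9:30am start C → 3
9:45am end D → 2
10:30am end A → 1
11:15am end C → 0
3pm start E → 1
4:45pm end E → 0
4:45pm start F → 1
5:45pm end F → 0
Peak is 3, at 9:30am (A, C, D).

3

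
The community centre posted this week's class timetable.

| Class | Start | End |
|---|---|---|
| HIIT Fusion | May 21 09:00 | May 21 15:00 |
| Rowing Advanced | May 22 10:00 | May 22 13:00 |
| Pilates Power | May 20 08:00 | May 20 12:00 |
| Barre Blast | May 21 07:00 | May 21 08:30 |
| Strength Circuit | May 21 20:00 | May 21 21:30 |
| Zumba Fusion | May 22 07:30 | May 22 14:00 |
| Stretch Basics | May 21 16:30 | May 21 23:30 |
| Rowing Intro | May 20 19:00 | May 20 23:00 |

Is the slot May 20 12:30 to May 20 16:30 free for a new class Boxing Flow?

Yes — the slot is free

Pilates Power: ends May 20 12:00 at or before Boxing Flow starts May 20 12:30 → clear.
Rowing Intro: starts May 20 19:00 at or after Boxing Flow ends May 20 16:30 → clear.
Barre Blast: starts May 21 07:00 at or after Boxing Flow ends May 20 16:30 → clear.
HIIT Fusion: starts May 21 09:00 at or after Boxing Flow ends May 20 16:30 → clear.
Stretch Basics: starts May 21 16:30 at or after Boxing Flow ends May 20 16:30 → clear.
Strength Circuit: starts May 21 20:00 at or after Boxing Flow ends May 20 16:30 → clear.
Zumba Fusion: starts May 22 07:30 at or after Boxing Flow ends May 20 16:30 → clear.
Rowing Advanced: starts May 22 10:00 at or after Boxing Flow ends May 20 16:30 → clear.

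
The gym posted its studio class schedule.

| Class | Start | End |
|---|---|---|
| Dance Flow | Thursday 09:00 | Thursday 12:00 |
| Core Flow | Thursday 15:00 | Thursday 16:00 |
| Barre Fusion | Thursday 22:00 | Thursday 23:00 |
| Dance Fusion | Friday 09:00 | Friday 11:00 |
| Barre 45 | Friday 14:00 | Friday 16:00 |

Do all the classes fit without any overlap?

Two intervals overlap when each starts before the other ends.
Sorted by start: Dance Flow, Core Flow, Barre Fusion, Dance Fusion, Barre 45.
Core Flow starts after Dance Flow ends, so nothing later overlaps Dance Flow either.
Barre Fusion starts after Core Flow ends, so nothing later overlaps Core Flow either.
Dance Fusion starts after Barre Fusion ends, so nothing later overlaps Barre Fusion either.
Barre 45 starts after Dance Fusion ends.
Every pair is clear; the schedule has no overlaps.

Yes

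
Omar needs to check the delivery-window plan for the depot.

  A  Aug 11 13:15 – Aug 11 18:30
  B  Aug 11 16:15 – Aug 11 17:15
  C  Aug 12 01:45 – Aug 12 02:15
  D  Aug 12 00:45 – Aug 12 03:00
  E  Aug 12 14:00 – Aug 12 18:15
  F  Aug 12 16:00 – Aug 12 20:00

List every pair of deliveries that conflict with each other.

Two intervals overlap when each starts before the other ends.
Sorted by start: A, B, D, C, E, F.
B starts before A ends → A and B overlap.
D starts after A ends, so nothing later overlaps A either.
D starts after B ends, so nothing later overlaps B either.
C starts before D ends → D and C overlap.
E starts after D ends, so nothing later overlaps D either.
E starts after C ends, so nothing later overlaps C either.
F starts before E ends → E and F overlap.

A & B, C & D, E & F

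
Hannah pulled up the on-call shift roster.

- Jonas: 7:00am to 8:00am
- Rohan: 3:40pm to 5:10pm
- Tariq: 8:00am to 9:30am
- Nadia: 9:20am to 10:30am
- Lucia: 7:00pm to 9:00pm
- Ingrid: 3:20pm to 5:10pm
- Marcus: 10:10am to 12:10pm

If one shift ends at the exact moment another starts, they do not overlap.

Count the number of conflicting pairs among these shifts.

Sorted by start: Jonas, Tariq, Nadia, Marcus, Ingrid, Rohan, Lucia.
Tariq starts exactly when Jonas ends (back-to-back, no overlap), so nothing later overlaps Jonas either.
Nadia starts before Tariq ends → Tariq and Nadia overlap.
Marcus starts after Tariq ends, so nothing later overlaps Tariq either.
Marcus starts before Nadia ends → Nadia and Marcus overlap.
Ingrid starts after Nadia ends, so nothing later overlaps Nadia either.
Ingrid starts after Marcus ends, so nothing later overlaps Marcus either.
Rohan starts before Ingrid ends → Ingrid and Rohan overlap.
Lucia starts after Ingrid ends.
Lucia starts after Rohan ends.
Overlapping pairs: Ingrid & Rohan, Marcus & Nadia, Nadia & Tariq — 3 in total.

3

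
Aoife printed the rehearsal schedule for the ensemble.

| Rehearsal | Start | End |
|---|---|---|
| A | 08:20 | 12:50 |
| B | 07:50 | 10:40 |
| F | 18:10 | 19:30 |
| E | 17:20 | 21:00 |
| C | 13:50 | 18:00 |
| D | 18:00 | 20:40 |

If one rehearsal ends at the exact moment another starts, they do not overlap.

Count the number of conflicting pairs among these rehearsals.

Check each pair: they overlap iff neither finishes before the other starts.
Sorted by start: B, A, C, E, D, F.
A starts before B ends → B and A overlap.
C starts after B ends, so nothing later overlaps B either.
C starts after A ends, so nothing later overlaps A either.
E starts before C ends → C and E overlap.
D starts exactly when C ends (back-to-back, no overlap), so nothing later overlaps C either.
D starts before E ends → E and D overlap.
F starts before E ends → E and F overlap.
F starts before D ends → D and F overlap.
Overlapping pairs: A & B, C & E, D & E, D & F, E & F — 5 in total.

5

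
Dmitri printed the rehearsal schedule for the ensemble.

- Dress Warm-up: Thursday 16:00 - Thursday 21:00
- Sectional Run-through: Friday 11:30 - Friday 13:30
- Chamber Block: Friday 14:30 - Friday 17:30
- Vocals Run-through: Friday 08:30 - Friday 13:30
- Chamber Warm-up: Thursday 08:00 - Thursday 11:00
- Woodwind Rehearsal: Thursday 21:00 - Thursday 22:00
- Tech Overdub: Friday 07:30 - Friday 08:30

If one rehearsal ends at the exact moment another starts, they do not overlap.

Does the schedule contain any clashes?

Sorted by start: Chamber Warm-up, Dress Warm-up, Woodwind Rehearsal, Tech Overdub, Vocals Run-through, Sectional Run-through, Chamber Block.
Dress Warm-up starts after Chamber Warm-up ends, so Chamber Warm-up has no further overlaps.
Woodwind Rehearsal starts exactly when Dress Warm-up ends (back-to-back, no overlap), so Dress Warm-up has no further overlaps.
Tech Overdub starts after Woodwind Rehearsal ends, so Woodwind Rehearsal has no further overlaps.
Vocals Run-through starts exactly when Tech Overdub ends (back-to-back, no overlap), so Tech Overdub has no further overlaps.
Sectional Run-through starts before Vocals Run-through ends → Vocals Run-through and Sectional Run-through overlap.
That's a conflict, so the schedule is not conflict-free.

Yes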